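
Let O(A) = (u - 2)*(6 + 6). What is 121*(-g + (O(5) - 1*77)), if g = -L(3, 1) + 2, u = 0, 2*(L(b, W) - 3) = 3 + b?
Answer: -11737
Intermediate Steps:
L(b, W) = 9/2 + b/2 (L(b, W) = 3 + (3 + b)/2 = 3 + (3/2 + b/2) = 9/2 + b/2)
g = -4 (g = -(9/2 + (½)*3) + 2 = -(9/2 + 3/2) + 2 = -1*6 + 2 = -6 + 2 = -4)
O(A) = -24 (O(A) = (0 - 2)*(6 + 6) = -2*12 = -24)
121*(-g + (O(5) - 1*77)) = 121*(-1*(-4) + (-24 - 1*77)) = 121*(4 + (-24 - 77)) = 121*(4 - 101) = 121*(-97) = -11737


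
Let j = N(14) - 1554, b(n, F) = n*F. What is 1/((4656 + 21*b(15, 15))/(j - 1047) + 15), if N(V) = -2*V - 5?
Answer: 878/10043 ≈ 0.087424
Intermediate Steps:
N(V) = -5 - 2*V
b(n, F) = F*n
j = -1587 (j = (-5 - 2*14) - 1554 = (-5 - 28) - 1554 = -33 - 1554 = -1587)
1/((4656 + 21*b(15, 15))/(j - 1047) + 15) = 1/((4656 + 21*(15*15))/(-1587 - 1047) + 15) = 1/((4656 + 21*225)/(-2634) + 15) = 1/((4656 + 4725)*(-1/2634) + 15) = 1/(9381*(-1/2634) + 15) = 1/(-3127/878 + 15) = 1/(10043/878) = 878/10043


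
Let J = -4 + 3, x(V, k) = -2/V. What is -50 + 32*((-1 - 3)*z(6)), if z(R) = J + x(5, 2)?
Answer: 646/5 ≈ 129.20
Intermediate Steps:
J = -1
z(R) = -7/5 (z(R) = -1 - 2/5 = -1 - 2*⅕ = -1 - ⅖ = -7/5)
-50 + 32*((-1 - 3)*z(6)) = -50 + 32*((-1 - 3)*(-7/5)) = -50 + 32*(-4*(-7/5)) = -50 + 32*(28/5) = -50 + 896/5 = 646/5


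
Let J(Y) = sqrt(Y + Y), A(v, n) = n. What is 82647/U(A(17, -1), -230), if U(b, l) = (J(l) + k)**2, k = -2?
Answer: 82647/(4*(1 - I*sqrt(115))**2) ≈ -175.05 + 32.933*I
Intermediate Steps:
J(Y) = sqrt(2)*sqrt(Y) (J(Y) = sqrt(2*Y) = sqrt(2)*sqrt(Y))
U(b, l) = (-2 + sqrt(2)*sqrt(l))**2 (U(b, l) = (sqrt(2)*sqrt(l) - 2)**2 = (-2 + sqrt(2)*sqrt(l))**2)
82647/U(A(17, -1), -230) = 82647/((-2 + sqrt(2)*sqrt(-230))**2) = 82647/((-2 + sqrt(2)*(I*sqrt(230)))**2) = 82647/((-2 + 2*I*sqrt(115))**2) = 82647/(-2 + 2*I*sqrt(115))**2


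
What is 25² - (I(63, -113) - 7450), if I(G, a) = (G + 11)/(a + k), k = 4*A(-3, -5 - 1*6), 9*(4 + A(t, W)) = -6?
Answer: 3189847/395 ≈ 8075.6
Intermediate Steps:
A(t, W) = -14/3 (A(t, W) = -4 + (⅑)*(-6) = -4 - ⅔ = -14/3)
k = -56/3 (k = 4*(-14/3) = -56/3 ≈ -18.667)
I(G, a) = (11 + G)/(-56/3 + a) (I(G, a) = (G + 11)/(a - 56/3) = (11 + G)/(-56/3 + a))
25² - (I(63, -113) - 7450) = 25² - (3*(11 + 63)/(-56 + 3*(-113)) - 7450) = 625 - (3*74/(-56 - 339) - 7450) = 625 - (3*74/(-395) - 7450) = 625 - (3*(-1/395)*74 - 7450) = 625 - (-222/395 - 7450) = 625 - 1*(-2942972/395) = 625 + 2942972/395 = 3189847/395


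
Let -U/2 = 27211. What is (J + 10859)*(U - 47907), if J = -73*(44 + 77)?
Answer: -207318554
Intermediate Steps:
J = -8833 (J = -73*121 = -8833)
U = -54422 (U = -2*27211 = -54422)
(J + 10859)*(U - 47907) = (-8833 + 10859)*(-54422 - 47907) = 2026*(-102329) = -207318554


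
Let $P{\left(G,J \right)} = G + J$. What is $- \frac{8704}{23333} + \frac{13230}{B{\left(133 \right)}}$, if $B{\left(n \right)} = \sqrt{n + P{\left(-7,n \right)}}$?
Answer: $- \frac{8704}{23333} + \frac{1890 \sqrt{259}}{37} \approx 821.7$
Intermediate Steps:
$B{\left(n \right)} = \sqrt{-7 + 2 n}$ ($B{\left(n \right)} = \sqrt{n + \left(-7 + n\right)} = \sqrt{-7 + 2 n}$)
$- \frac{8704}{23333} + \frac{13230}{B{\left(133 \right)}} = - \frac{8704}{23333} + \frac{13230}{\sqrt{-7 + 2 \cdot 133}} = \left(-8704\right) \frac{1}{23333} + \frac{13230}{\sqrt{-7 + 266}} = - \frac{8704}{23333} + \frac{13230}{\sqrt{259}} = - \frac{8704}{23333} + 13230 \frac{\sqrt{259}}{259} = - \frac{8704}{23333} + \frac{1890 \sqrt{259}}{37}$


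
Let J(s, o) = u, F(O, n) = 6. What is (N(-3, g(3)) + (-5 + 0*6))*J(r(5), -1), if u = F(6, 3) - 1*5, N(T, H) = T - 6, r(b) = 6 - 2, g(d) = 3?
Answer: -14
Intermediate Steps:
r(b) = 4
N(T, H) = -6 + T
u = 1 (u = 6 - 1*5 = 6 - 5 = 1)
J(s, o) = 1
(N(-3, g(3)) + (-5 + 0*6))*J(r(5), -1) = ((-6 - 3) + (-5 + 0*6))*1 = (-9 + (-5 + 0))*1 = (-9 - 5)*1 = -14*1 = -14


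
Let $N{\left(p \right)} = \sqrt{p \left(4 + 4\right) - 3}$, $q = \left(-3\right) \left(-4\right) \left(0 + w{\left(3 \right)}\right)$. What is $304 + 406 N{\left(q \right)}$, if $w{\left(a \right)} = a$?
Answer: $304 + 406 \sqrt{285} \approx 7158.1$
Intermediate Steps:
$q = 36$ ($q = \left(-3\right) \left(-4\right) \left(0 + 3\right) = 12 \cdot 3 = 36$)
$N{\left(p \right)} = \sqrt{-3 + 8 p}$ ($N{\left(p \right)} = \sqrt{p 8 - 3} = \sqrt{8 p - 3} = \sqrt{-3 + 8 p}$)
$304 + 406 N{\left(q \right)} = 304 + 406 \sqrt{-3 + 8 \cdot 36} = 304 + 406 \sqrt{-3 + 288} = 304 + 406 \sqrt{285}$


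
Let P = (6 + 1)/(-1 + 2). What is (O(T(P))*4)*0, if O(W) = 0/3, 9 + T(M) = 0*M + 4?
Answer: 0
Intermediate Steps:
P = 7 (P = 7/1 = 7*1 = 7)
T(M) = -5 (T(M) = -9 + (0*M + 4) = -9 + (0 + 4) = -9 + 4 = -5)
O(W) = 0 (O(W) = 0*(1/3) = 0)
(O(T(P))*4)*0 = (0*4)*0 = 0*0 = 0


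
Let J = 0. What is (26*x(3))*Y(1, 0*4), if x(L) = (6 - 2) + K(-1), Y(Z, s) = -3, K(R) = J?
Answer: -312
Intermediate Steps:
K(R) = 0
x(L) = 4 (x(L) = (6 - 2) + 0 = 4 + 0 = 4)
(26*x(3))*Y(1, 0*4) = (26*4)*(-3) = 104*(-3) = -312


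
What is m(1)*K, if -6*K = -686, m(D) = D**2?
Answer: 343/3 ≈ 114.33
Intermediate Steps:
K = 343/3 (K = -1/6*(-686) = 343/3 ≈ 114.33)
m(1)*K = 1**2*(343/3) = 1*(343/3) = 343/3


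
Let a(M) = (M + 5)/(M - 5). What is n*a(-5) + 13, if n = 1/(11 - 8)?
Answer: 13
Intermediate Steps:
a(M) = (5 + M)/(-5 + M)
n = ⅓ (n = 1/3 = ⅓ ≈ 0.33333)
n*a(-5) + 13 = ((5 - 5)/(-5 - 5))/3 + 13 = (0/(-10))/3 + 13 = (-⅒*0)/3 + 13 = (⅓)*0 + 13 = 0 + 13 = 13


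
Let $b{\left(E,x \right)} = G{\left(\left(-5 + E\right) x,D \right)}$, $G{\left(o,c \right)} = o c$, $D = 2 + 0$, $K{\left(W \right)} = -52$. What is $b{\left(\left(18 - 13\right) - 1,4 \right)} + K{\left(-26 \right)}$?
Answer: $-60$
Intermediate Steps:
$D = 2$
$G{\left(o,c \right)} = c o$
$b{\left(E,x \right)} = 2 x \left(-5 + E\right)$ ($b{\left(E,x \right)} = 2 \left(-5 + E\right) x = 2 x \left(-5 + E\right)$)
$b{\left(\left(18 - 13\right) - 1,4 \right)} + K{\left(-26 \right)} = 2 \cdot 4 \left(-5 + \left(\left(18 - 13\right) - 1\right)\right) - 52 = 2 \cdot 4 \left(-5 + \left(5 - 1\right)\right) - 52 = 2 \cdot 4 \left(-5 + 4\right) - 52 = 2 \cdot 4 \left(-1\right) - 52 = -8 - 52 = -60$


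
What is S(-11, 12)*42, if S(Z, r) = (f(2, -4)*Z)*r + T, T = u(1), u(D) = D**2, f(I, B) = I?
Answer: -11046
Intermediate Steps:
T = 1 (T = 1**2 = 1)
S(Z, r) = 1 + 2*Z*r (S(Z, r) = (2*Z)*r + 1 = 2*Z*r + 1 = 1 + 2*Z*r)
S(-11, 12)*42 = (1 + 2*(-11)*12)*42 = (1 - 264)*42 = -263*42 = -11046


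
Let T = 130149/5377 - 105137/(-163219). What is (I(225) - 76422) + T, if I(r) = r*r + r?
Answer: -22420909501756/877628563 ≈ -25547.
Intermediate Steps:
I(r) = r + r**2 (I(r) = r**2 + r = r + r**2)
T = 21808111280/877628563 (T = 130149*(1/5377) - 105137*(-1/163219) = 130149/5377 + 105137/163219 = 21808111280/877628563 ≈ 24.849)
(I(225) - 76422) + T = (225*(1 + 225) - 76422) + 21808111280/877628563 = (225*226 - 76422) + 21808111280/877628563 = (50850 - 76422) + 21808111280/877628563 = -25572 + 21808111280/877628563 = -22420909501756/877628563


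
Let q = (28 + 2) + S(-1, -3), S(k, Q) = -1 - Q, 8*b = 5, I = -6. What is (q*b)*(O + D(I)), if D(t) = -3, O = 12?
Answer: 180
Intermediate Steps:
b = 5/8 (b = (⅛)*5 = 5/8 ≈ 0.62500)
q = 32 (q = (28 + 2) + (-1 - 1*(-3)) = 30 + (-1 + 3) = 30 + 2 = 32)
(q*b)*(O + D(I)) = (32*(5/8))*(12 - 3) = 20*9 = 180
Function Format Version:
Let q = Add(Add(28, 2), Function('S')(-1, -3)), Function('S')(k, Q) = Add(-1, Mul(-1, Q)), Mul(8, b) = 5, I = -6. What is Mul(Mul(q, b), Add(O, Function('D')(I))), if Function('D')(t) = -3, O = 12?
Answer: 180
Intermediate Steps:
b = Rational(5, 8) (b = Mul(Rational(1, 8), 5) = Rational(5, 8) ≈ 0.62500)
q = 32 (q = Add(Add(28, 2), Add(-1, Mul(-1, -3))) = Add(30, Add(-1, 3)) = Add(30, 2) = 32)
Mul(Mul(q, b), Add(O, Function('D')(I))) = Mul(Mul(32, Rational(5, 8)), Add(12, -3)) = Mul(20, 9) = 180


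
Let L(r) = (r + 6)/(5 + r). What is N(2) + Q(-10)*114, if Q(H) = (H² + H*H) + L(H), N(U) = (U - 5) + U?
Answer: 114451/5 ≈ 22890.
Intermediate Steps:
L(r) = (6 + r)/(5 + r)
N(U) = -5 + 2*U (N(U) = (-5 + U) + U = -5 + 2*U)
Q(H) = 2*H² + (6 + H)/(5 + H) (Q(H) = (H² + H*H) + (6 + H)/(5 + H) = (H² + H²) + (6 + H)/(5 + H) = 2*H² + (6 + H)/(5 + H))
N(2) + Q(-10)*114 = (-5 + 2*2) + ((6 - 10 + 2*(-10)²*(5 - 10))/(5 - 10))*114 = (-5 + 4) + ((6 - 10 + 2*100*(-5))/(-5))*114 = -1 - (6 - 10 - 1000)/5*114 = -1 - ⅕*(-1004)*114 = -1 + (1004/5)*114 = -1 + 114456/5 = 114451/5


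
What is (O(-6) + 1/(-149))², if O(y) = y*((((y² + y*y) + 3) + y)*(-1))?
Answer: 3805039225/22201 ≈ 1.7139e+5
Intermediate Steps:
O(y) = y*(-3 - y - 2*y²) (O(y) = y*((((y² + y²) + 3) + y)*(-1)) = y*(((2*y² + 3) + y)*(-1)) = y*(((3 + 2*y²) + y)*(-1)) = y*((3 + y + 2*y²)*(-1)) = y*(-3 - y - 2*y²))
(O(-6) + 1/(-149))² = (-1*(-6)*(3 - 6 + 2*(-6)²) + 1/(-149))² = (-1*(-6)*(3 - 6 + 2*36) - 1/149)² = (-1*(-6)*(3 - 6 + 72) - 1/149)² = (-1*(-6)*69 - 1/149)² = (414 - 1/149)² = (61685/149)² = 3805039225/22201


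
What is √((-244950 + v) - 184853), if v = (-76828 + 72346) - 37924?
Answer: I*√472209 ≈ 687.17*I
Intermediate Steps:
v = -42406 (v = -4482 - 37924 = -42406)
√((-244950 + v) - 184853) = √((-244950 - 42406) - 184853) = √(-287356 - 184853) = √(-472209) = I*√472209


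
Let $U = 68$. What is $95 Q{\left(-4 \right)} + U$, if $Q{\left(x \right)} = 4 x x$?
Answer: $6148$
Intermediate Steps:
$Q{\left(x \right)} = 4 x^{2}$
$95 Q{\left(-4 \right)} + U = 95 \cdot 4 \left(-4\right)^{2} + 68 = 95 \cdot 4 \cdot 16 + 68 = 95 \cdot 64 + 68 = 6080 + 68 = 6148$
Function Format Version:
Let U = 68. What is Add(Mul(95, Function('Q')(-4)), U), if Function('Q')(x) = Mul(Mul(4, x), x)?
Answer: 6148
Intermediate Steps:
Function('Q')(x) = Mul(4, Pow(x, 2))
Add(Mul(95, Function('Q')(-4)), U) = Add(Mul(95, Mul(4, Pow(-4, 2))), 68) = Add(Mul(95, Mul(4, 16)), 68) = Add(Mul(95, 64), 68) = Add(6080, 68) = 6148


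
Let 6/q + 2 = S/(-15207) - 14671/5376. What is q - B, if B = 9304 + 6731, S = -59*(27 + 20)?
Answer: -1986899540649/123899971 ≈ -16036.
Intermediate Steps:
S = -2773 (S = -59*47 = -2773)
B = 16035
q = -163505664/123899971 (q = 6/(-2 + (-2773/(-15207) - 14671/5376)) = 6/(-2 + (-2773*(-1/15207) - 14671*1/5376)) = 6/(-2 + (2773/15207 - 14671/5376)) = 6/(-2 - 69398083/27250944) = 6/(-123899971/27250944) = 6*(-27250944/123899971) = -163505664/123899971 ≈ -1.3197)
q - B = -163505664/123899971 - 1*16035 = -163505664/123899971 - 16035 = -1986899540649/123899971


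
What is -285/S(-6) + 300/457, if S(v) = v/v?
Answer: -129945/457 ≈ -284.34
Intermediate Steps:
S(v) = 1
-285/S(-6) + 300/457 = -285/1 + 300/457 = -285*1 + 300*(1/457) = -285 + 300/457 = -129945/457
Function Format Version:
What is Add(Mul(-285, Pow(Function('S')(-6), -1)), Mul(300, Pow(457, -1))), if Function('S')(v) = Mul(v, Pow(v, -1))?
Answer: Rational(-129945, 457) ≈ -284.34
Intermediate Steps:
Function('S')(v) = 1
Add(Mul(-285, Pow(Function('S')(-6), -1)), Mul(300, Pow(457, -1))) = Add(Mul(-285, Pow(1, -1)), Mul(300, Pow(457, -1))) = Add(Mul(-285, 1), Mul(300, Rational(1, 457))) = Add(-285, Rational(300, 457)) = Rational(-129945, 457)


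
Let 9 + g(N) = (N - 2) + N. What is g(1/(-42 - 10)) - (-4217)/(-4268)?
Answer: -667279/55484 ≈ -12.027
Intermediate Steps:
g(N) = -11 + 2*N (g(N) = -9 + ((N - 2) + N) = -9 + ((-2 + N) + N) = -9 + (-2 + 2*N) = -11 + 2*N)
g(1/(-42 - 10)) - (-4217)/(-4268) = (-11 + 2/(-42 - 10)) - (-4217)/(-4268) = (-11 + 2/(-52)) - (-4217)*(-1)/4268 = (-11 + 2*(-1/52)) - 1*4217/4268 = (-11 - 1/26) - 4217/4268 = -287/26 - 4217/4268 = -667279/55484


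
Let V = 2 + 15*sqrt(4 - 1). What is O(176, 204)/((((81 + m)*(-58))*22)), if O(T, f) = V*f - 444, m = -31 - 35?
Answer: 3/1595 - 51*sqrt(3)/319 ≈ -0.27503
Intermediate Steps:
m = -66
V = 2 + 15*sqrt(3) ≈ 27.981
O(T, f) = -444 + f*(2 + 15*sqrt(3)) (O(T, f) = (2 + 15*sqrt(3))*f - 444 = f*(2 + 15*sqrt(3)) - 444 = -444 + f*(2 + 15*sqrt(3)))
O(176, 204)/((((81 + m)*(-58))*22)) = (-444 + 204*(2 + 15*sqrt(3)))/((((81 - 66)*(-58))*22)) = (-444 + (408 + 3060*sqrt(3)))/(((15*(-58))*22)) = (-36 + 3060*sqrt(3))/((-870*22)) = (-36 + 3060*sqrt(3))/(-19140) = (-36 + 3060*sqrt(3))*(-1/19140) = 3/1595 - 51*sqrt(3)/319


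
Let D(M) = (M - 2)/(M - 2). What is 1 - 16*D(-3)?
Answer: -15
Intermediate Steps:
D(M) = 1 (D(M) = (-2 + M)/(-2 + M) = 1)
1 - 16*D(-3) = 1 - 16*1 = 1 - 16 = -15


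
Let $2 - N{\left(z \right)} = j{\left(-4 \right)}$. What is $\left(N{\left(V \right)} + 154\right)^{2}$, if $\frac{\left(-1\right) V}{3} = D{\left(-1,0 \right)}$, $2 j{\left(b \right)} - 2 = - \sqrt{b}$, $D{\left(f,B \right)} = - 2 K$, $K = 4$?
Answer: $\left(155 + i\right)^{2} \approx 24024.0 + 310.0 i$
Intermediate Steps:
$D{\left(f,B \right)} = -8$ ($D{\left(f,B \right)} = \left(-2\right) 4 = -8$)
$j{\left(b \right)} = 1 - \frac{\sqrt{b}}{2}$ ($j{\left(b \right)} = 1 + \frac{\left(-1\right) \sqrt{b}}{2} = 1 - \frac{\sqrt{b}}{2}$)
$V = 24$ ($V = \left(-3\right) \left(-8\right) = 24$)
$N{\left(z \right)} = 1 + i$ ($N{\left(z \right)} = 2 - \left(1 - \frac{\sqrt{-4}}{2}\right) = 2 - \left(1 - \frac{2 i}{2}\right) = 2 - \left(1 - i\right) = 1 + i$)
$\left(N{\left(V \right)} + 154\right)^{2} = \left(\left(1 + i\right) + 154\right)^{2} = \left(155 + i\right)^{2}$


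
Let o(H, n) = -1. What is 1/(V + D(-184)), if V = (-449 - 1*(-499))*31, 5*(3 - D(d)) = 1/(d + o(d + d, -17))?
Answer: 925/1436526 ≈ 0.00064391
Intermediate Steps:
D(d) = 3 - 1/(5*(-1 + d)) (D(d) = 3 - 1/(5*(d - 1)) = 3 - 1/(5*(-1 + d)))
V = 1550 (V = (-449 + 499)*31 = 50*31 = 1550)
1/(V + D(-184)) = 1/(1550 + (-16 + 15*(-184))/(5*(-1 - 184))) = 1/(1550 + (⅕)*(-16 - 2760)/(-185)) = 1/(1550 + (⅕)*(-1/185)*(-2776)) = 1/(1550 + 2776/925) = 1/(1436526/925) = 925/1436526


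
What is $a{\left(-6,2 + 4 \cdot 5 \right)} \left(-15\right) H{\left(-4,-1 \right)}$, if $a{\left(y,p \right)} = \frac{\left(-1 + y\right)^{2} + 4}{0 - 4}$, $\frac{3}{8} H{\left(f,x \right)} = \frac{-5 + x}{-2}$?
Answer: $1590$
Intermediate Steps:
$H{\left(f,x \right)} = \frac{20}{3} - \frac{4 x}{3}$ ($H{\left(f,x \right)} = \frac{8 \frac{-5 + x}{-2}}{3} = \frac{8 \left(-5 + x\right) \left(- \frac{1}{2}\right)}{3} = \frac{8 \left(\frac{5}{2} - \frac{x}{2}\right)}{3} = \frac{20}{3} - \frac{4 x}{3}$)
$a{\left(y,p \right)} = -1 - \frac{\left(-1 + y\right)^{2}}{4}$ ($a{\left(y,p \right)} = \frac{4 + \left(-1 + y\right)^{2}}{-4} = \left(4 + \left(-1 + y\right)^{2}\right) \left(- \frac{1}{4}\right) = -1 - \frac{\left(-1 + y\right)^{2}}{4}$)
$a{\left(-6,2 + 4 \cdot 5 \right)} \left(-15\right) H{\left(-4,-1 \right)} = \left(-1 - \frac{\left(-1 - 6\right)^{2}}{4}\right) \left(-15\right) \left(\frac{20}{3} - - \frac{4}{3}\right) = \left(-1 - \frac{\left(-7\right)^{2}}{4}\right) \left(-15\right) \left(\frac{20}{3} + \frac{4}{3}\right) = \left(-1 - \frac{49}{4}\right) \left(-15\right) 8 = \left(- \frac{53}{4}\right) \left(-15\right) 8 = \frac{795}{4} \cdot 8 = 1590$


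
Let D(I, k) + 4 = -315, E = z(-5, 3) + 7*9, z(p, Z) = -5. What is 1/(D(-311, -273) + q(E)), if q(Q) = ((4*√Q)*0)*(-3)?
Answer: -1/319 ≈ -0.0031348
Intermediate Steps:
E = 58 (E = -5 + 7*9 = -5 + 63 = 58)
D(I, k) = -319 (D(I, k) = -4 - 315 = -319)
q(Q) = 0 (q(Q) = 0*(-3) = 0)
1/(D(-311, -273) + q(E)) = 1/(-319 + 0) = 1/(-319) = -1/319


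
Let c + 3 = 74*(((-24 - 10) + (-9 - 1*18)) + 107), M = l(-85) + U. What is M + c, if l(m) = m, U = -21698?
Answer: -18382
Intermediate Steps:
M = -21783 (M = -85 - 21698 = -21783)
c = 3401 (c = -3 + 74*(((-24 - 10) + (-9 - 1*18)) + 107) = -3 + 74*((-34 + (-9 - 18)) + 107) = -3 + 74*((-34 - 27) + 107) = -3 + 74*(-61 + 107) = -3 + 74*46 = -3 + 3404 = 3401)
M + c = -21783 + 3401 = -18382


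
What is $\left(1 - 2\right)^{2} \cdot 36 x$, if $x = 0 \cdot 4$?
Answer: $0$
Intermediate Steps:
$x = 0$
$\left(1 - 2\right)^{2} \cdot 36 x = \left(1 - 2\right)^{2} \cdot 36 \cdot 0 = \left(-1\right)^{2} \cdot 36 \cdot 0 = 1 \cdot 36 \cdot 0 = 36 \cdot 0 = 0$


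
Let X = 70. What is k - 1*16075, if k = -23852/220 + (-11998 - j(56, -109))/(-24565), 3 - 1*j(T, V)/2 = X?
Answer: -874574368/54043 ≈ -16183.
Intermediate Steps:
j(T, V) = -134 (j(T, V) = 6 - 2*70 = 6 - 140 = -134)
k = -5833143/54043 (k = -23852/220 + (-11998 - 1*(-134))/(-24565) = -23852*1/220 + (-11998 + 134)*(-1/24565) = -5963/55 - 11864*(-1/24565) = -5963/55 + 11864/24565 = -5833143/54043 ≈ -107.94)
k - 1*16075 = -5833143/54043 - 1*16075 = -5833143/54043 - 16075 = -874574368/54043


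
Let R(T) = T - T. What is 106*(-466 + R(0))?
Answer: -49396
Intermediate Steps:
R(T) = 0
106*(-466 + R(0)) = 106*(-466 + 0) = 106*(-466) = -49396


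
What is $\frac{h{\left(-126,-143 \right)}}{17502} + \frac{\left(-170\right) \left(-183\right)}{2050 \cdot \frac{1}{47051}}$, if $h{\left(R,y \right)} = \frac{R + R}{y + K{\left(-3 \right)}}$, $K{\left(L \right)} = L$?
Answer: $\frac{31169379633306}{43652905} \approx 7.1403 \cdot 10^{5}$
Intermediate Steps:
$h{\left(R,y \right)} = \frac{2 R}{-3 + y}$ ($h{\left(R,y \right)} = \frac{R + R}{y - 3} = \frac{2 R}{-3 + y}$)
$\frac{h{\left(-126,-143 \right)}}{17502} + \frac{\left(-170\right) \left(-183\right)}{2050 \cdot \frac{1}{47051}} = \frac{2 \left(-126\right) \frac{1}{-3 - 143}}{17502} + \frac{\left(-170\right) \left(-183\right)}{2050 \cdot \frac{1}{47051}} = 2 \left(-126\right) \frac{1}{-146} \cdot \frac{1}{17502} + \frac{31110}{2050 \cdot \frac{1}{47051}} = 2 \left(-126\right) \left(- \frac{1}{146}\right) \frac{1}{17502} + \frac{31110}{\frac{2050}{47051}} = \frac{126}{73} \cdot \frac{1}{17502} + 31110 \cdot \frac{47051}{2050} = \frac{21}{212941} + \frac{146375661}{205} = \frac{31169379633306}{43652905}$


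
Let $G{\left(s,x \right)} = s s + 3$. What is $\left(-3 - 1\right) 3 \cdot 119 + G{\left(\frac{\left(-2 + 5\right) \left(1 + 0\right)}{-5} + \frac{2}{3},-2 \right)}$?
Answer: $- \frac{320624}{225} \approx -1425.0$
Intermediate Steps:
$G{\left(s,x \right)} = 3 + s^{2}$ ($G{\left(s,x \right)} = s^{2} + 3 = 3 + s^{2}$)
$\left(-3 - 1\right) 3 \cdot 119 + G{\left(\frac{\left(-2 + 5\right) \left(1 + 0\right)}{-5} + \frac{2}{3},-2 \right)} = \left(-3 - 1\right) 3 \cdot 119 + \left(3 + \left(\frac{\left(-2 + 5\right) \left(1 + 0\right)}{-5} + \frac{2}{3}\right)^{2}\right) = \left(-4\right) 3 \cdot 119 + \left(3 + \left(3 \cdot 1 \left(- \frac{1}{5}\right) + 2 \cdot \frac{1}{3}\right)^{2}\right) = \left(-12\right) 119 + \left(3 + \left(3 \left(- \frac{1}{5}\right) + \frac{2}{3}\right)^{2}\right) = -1428 + \left(3 + \left(- \frac{3}{5} + \frac{2}{3}\right)^{2}\right) = -1428 + \left(3 + \left(\frac{1}{15}\right)^{2}\right) = -1428 + \left(3 + \frac{1}{225}\right) = -1428 + \frac{676}{225} = - \frac{320624}{225}$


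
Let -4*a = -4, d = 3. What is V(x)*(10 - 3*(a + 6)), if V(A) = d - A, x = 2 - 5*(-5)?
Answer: 264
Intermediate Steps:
a = 1 (a = -1/4*(-4) = 1)
x = 27 (x = 2 + 25 = 27)
V(A) = 3 - A
V(x)*(10 - 3*(a + 6)) = (3 - 1*27)*(10 - 3*(1 + 6)) = (3 - 27)*(10 - 3*7) = -24*(10 - 21) = -24*(-11) = 264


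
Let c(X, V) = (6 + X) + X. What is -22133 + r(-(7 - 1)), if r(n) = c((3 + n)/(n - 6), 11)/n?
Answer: -265609/12 ≈ -22134.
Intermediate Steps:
c(X, V) = 6 + 2*X
r(n) = (6 + 2*(3 + n)/(-6 + n))/n (r(n) = (6 + 2*((3 + n)/(n - 6)))/n = (6 + 2*((3 + n)/(-6 + n)))/n = (6 + 2*(3 + n)/(-6 + n))/n)
-22133 + r(-(7 - 1)) = -22133 + 2*(-15 + 4*(-(7 - 1)))/(((-(7 - 1)))*(-6 - (7 - 1))) = -22133 + 2*(-15 + 4*(-1*6))/(((-1*6))*(-6 - 1*6)) = -22133 + 2*(-15 + 4*(-6))/(-6*(-6 - 6)) = -22133 + 2*(-1/6)*(-15 - 24)/(-12) = -22133 + 2*(-1/6)*(-1/12)*(-39) = -22133 - 13/12 = -265609/12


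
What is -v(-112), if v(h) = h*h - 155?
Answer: -12389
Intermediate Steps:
v(h) = -155 + h² (v(h) = h² - 155 = -155 + h²)
-v(-112) = -(-155 + (-112)²) = -(-155 + 12544) = -1*12389 = -12389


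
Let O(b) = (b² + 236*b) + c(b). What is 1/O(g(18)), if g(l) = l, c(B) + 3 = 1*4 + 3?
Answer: 1/4576 ≈ 0.00021853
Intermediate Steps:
c(B) = 4 (c(B) = -3 + (1*4 + 3) = -3 + (4 + 3) = -3 + 7 = 4)
O(b) = 4 + b² + 236*b (O(b) = (b² + 236*b) + 4 = 4 + b² + 236*b)
1/O(g(18)) = 1/(4 + 18² + 236*18) = 1/(4 + 324 + 4248) = 1/4576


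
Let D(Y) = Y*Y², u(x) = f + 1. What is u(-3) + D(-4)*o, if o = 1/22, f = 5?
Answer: 34/11 ≈ 3.0909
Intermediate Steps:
u(x) = 6 (u(x) = 5 + 1 = 6)
o = 1/22 ≈ 0.045455
D(Y) = Y³
u(-3) + D(-4)*o = 6 + (-4)³*(1/22) = 6 - 64*1/22 = 6 - 32/11 = 34/11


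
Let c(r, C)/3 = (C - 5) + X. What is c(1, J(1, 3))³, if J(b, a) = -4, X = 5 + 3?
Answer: -27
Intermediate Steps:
X = 8
c(r, C) = 9 + 3*C (c(r, C) = 3*((C - 5) + 8) = 3*((-5 + C) + 8) = 3*(3 + C) = 9 + 3*C)
c(1, J(1, 3))³ = (9 + 3*(-4))³ = (9 - 12)³ = (-3)³ = -27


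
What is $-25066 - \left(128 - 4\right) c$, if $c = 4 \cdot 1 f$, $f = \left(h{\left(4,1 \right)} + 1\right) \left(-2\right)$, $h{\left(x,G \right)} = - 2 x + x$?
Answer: $-28042$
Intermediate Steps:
$h{\left(x,G \right)} = - x$
$f = 6$ ($f = \left(\left(-1\right) 4 + 1\right) \left(-2\right) = \left(-4 + 1\right) \left(-2\right) = \left(-3\right) \left(-2\right) = 6$)
$c = 24$ ($c = 4 \cdot 1 \cdot 6 = 4 \cdot 6 = 24$)
$-25066 - \left(128 - 4\right) c = -25066 - \left(128 - 4\right) 24 = -25066 - 124 \cdot 24 = -25066 - 2976 = -28042$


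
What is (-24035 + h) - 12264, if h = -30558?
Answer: -66857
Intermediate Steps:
(-24035 + h) - 12264 = (-24035 - 30558) - 12264 = -54593 - 12264 = -66857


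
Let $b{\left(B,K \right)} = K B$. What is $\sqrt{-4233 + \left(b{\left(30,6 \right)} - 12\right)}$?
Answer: $i \sqrt{4065} \approx 63.757 i$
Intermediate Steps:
$b{\left(B,K \right)} = B K$
$\sqrt{-4233 + \left(b{\left(30,6 \right)} - 12\right)} = \sqrt{-4233 + \left(30 \cdot 6 - 12\right)} = \sqrt{-4233 + \left(180 - 12\right)} = \sqrt{-4233 + 168} = \sqrt{-4065} = i \sqrt{4065}$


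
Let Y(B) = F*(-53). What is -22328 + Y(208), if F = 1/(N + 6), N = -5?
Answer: -22381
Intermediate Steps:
F = 1 (F = 1/(-5 + 6) = 1/1 = 1)
Y(B) = -53 (Y(B) = 1*(-53) = -53)
-22328 + Y(208) = -22328 - 53 = -22381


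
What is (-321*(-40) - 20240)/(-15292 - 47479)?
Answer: 7400/62771 ≈ 0.11789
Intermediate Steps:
(-321*(-40) - 20240)/(-15292 - 47479) = (12840 - 20240)/(-62771) = -7400*(-1/62771) = 7400/62771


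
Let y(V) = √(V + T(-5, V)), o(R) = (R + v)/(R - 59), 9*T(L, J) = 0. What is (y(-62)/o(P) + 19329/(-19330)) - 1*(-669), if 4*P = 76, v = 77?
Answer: 12912441/19330 - 5*I*√62/12 ≈ 668.0 - 3.2808*I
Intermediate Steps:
T(L, J) = 0 (T(L, J) = (⅑)*0 = 0)
P = 19 (P = (¼)*76 = 19)
o(R) = (77 + R)/(-59 + R) (o(R) = (R + 77)/(R - 59) = (77 + R)/(-59 + R))
y(V) = √V (y(V) = √(V + 0) = √V)
(y(-62)/o(P) + 19329/(-19330)) - 1*(-669) = (√(-62)/(((77 + 19)/(-59 + 19))) + 19329/(-19330)) - 1*(-669) = ((I*√62)/((96/(-40))) + 19329*(-1/19330)) + 669 = ((I*√62)/((-1/40*96)) - 19329/19330) + 669 = ((I*√62)/(-12/5) - 19329/19330) + 669 = ((I*√62)*(-5/12) - 19329/19330) + 669 = (-5*I*√62/12 - 19329/19330) + 669 = (-19329/19330 - 5*I*√62/12) + 669 = 12912441/19330 - 5*I*√62/12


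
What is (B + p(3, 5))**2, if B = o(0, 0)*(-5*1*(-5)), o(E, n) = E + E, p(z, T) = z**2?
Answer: 81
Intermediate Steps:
o(E, n) = 2*E
B = 0 (B = (2*0)*(-5*1*(-5)) = 0*(-5*(-5)) = 0*25 = 0)
(B + p(3, 5))**2 = (0 + 3**2)**2 = (0 + 9)**2 = 9**2 = 81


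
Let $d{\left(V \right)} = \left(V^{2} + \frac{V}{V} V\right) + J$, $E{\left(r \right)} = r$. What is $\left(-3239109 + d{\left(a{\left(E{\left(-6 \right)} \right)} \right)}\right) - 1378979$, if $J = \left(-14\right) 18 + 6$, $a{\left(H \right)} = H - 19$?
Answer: $-4617734$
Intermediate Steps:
$a{\left(H \right)} = -19 + H$
$J = -246$ ($J = -252 + 6 = -246$)
$d{\left(V \right)} = -246 + V + V^{2}$ ($d{\left(V \right)} = \left(V^{2} + \frac{V}{V} V\right) - 246 = \left(V^{2} + 1 V\right) - 246 = \left(V^{2} + V\right) - 246 = \left(V + V^{2}\right) - 246 = -246 + V + V^{2}$)
$\left(-3239109 + d{\left(a{\left(E{\left(-6 \right)} \right)} \right)}\right) - 1378979 = \left(-3239109 - \left(271 - \left(-19 - 6\right)^{2}\right)\right) - 1378979 = \left(-3239109 - \left(271 - 625\right)\right) - 1378979 = \left(-3239109 - -354\right) - 1378979 = \left(-3239109 + 354\right) - 1378979 = -3238755 - 1378979 = -4617734$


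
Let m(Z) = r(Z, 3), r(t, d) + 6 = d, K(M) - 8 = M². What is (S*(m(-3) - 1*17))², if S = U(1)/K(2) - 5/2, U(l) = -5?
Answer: 30625/9 ≈ 3402.8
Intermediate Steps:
K(M) = 8 + M²
r(t, d) = -6 + d
m(Z) = -3 (m(Z) = -6 + 3 = -3)
S = -35/12 (S = -5/(8 + 2²) - 5/2 = -5/(8 + 4) - 5*½ = -5/12 - 5/2 = -35/12 ≈ -2.9167)
(S*(m(-3) - 1*17))² = (-35*(-3 - 1*17)/12)² = (-35*(-3 - 17)/12)² = (-35/12*(-20))² = (175/3)² = 30625/9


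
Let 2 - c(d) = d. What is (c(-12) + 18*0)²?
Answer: 196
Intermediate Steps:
c(d) = 2 - d
(c(-12) + 18*0)² = ((2 - 1*(-12)) + 18*0)² = ((2 + 12) + 0)² = (14 + 0)² = 14² = 196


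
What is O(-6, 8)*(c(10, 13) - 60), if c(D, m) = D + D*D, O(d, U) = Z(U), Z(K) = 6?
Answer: 300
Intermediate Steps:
O(d, U) = 6
c(D, m) = D + D²
O(-6, 8)*(c(10, 13) - 60) = 6*(10*(1 + 10) - 60) = 6*(10*11 - 60) = 6*(110 - 60) = 6*50 = 300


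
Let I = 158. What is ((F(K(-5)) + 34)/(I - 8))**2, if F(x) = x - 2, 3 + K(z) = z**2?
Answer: 81/625 ≈ 0.12960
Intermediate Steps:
K(z) = -3 + z**2
F(x) = -2 + x
((F(K(-5)) + 34)/(I - 8))**2 = (((-2 + (-3 + (-5)**2)) + 34)/(158 - 8))**2 = (((-2 + (-3 + 25)) + 34)/150)**2 = (((-2 + 22) + 34)*(1/150))**2 = ((20 + 34)*(1/150))**2 = (54*(1/150))**2 = (9/25)**2 = 81/625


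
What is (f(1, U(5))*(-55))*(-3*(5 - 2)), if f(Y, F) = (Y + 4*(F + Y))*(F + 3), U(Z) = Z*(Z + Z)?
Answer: 5378175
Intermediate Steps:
U(Z) = 2*Z² (U(Z) = Z*(2*Z) = 2*Z²)
f(Y, F) = (3 + F)*(4*F + 5*Y) (f(Y, F) = (Y + (4*F + 4*Y))*(3 + F) = (4*F + 5*Y)*(3 + F) = (3 + F)*(4*F + 5*Y))
(f(1, U(5))*(-55))*(-3*(5 - 2)) = ((4*(2*5²)² + 12*(2*5²) + 15*1 + 5*(2*5²)*1)*(-55))*(-3*(5 - 2)) = ((4*(2*25)² + 12*(2*25) + 15 + 5*(2*25)*1)*(-55))*(-3*3) = ((4*50² + 12*50 + 15 + 5*50*1)*(-55))*(-9) = ((4*2500 + 600 + 15 + 250)*(-55))*(-9) = ((10000 + 600 + 15 + 250)*(-55))*(-9) = (10865*(-55))*(-9) = -597575*(-9) = 5378175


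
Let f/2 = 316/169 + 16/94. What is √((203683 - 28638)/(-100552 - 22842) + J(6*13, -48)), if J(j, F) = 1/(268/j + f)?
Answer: I*√39240433340567814238/5524904653 ≈ 1.1338*I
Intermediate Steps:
f = 32408/7943 (f = 2*(316/169 + 16/94) = 2*(316*(1/169) + 16*(1/94)) = 2*(316/169 + 8/47) = 2*(16204/7943) = 32408/7943 ≈ 4.0801)
J(j, F) = 1/(32408/7943 + 268/j) (J(j, F) = 1/(268/j + 32408/7943) = 1/(32408/7943 + 268/j))
√((203683 - 28638)/(-100552 - 22842) + J(6*13, -48)) = √((203683 - 28638)/(-100552 - 22842) + 7943*(6*13)/(4*(532181 + 8102*(6*13)))) = √(175045/(-123394) + (7943/4)*78/(532181 + 8102*78)) = √(175045*(-1/123394) + (7943/4)*78/(532181 + 631956)) = √(-175045/123394 + (7943/4)*78/1164137) = √(-175045/123394 + (7943/4)*78*(1/1164137)) = √(-175045/123394 + 23829/179098) = √(-7102463446/5524904653) = I*√39240433340567814238/5524904653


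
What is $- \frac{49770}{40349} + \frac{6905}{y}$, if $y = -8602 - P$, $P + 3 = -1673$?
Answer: $- \frac{623316865}{279457174} \approx -2.2305$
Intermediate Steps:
$P = -1676$ ($P = -3 - 1673 = -1676$)
$y = -6926$ ($y = -8602 - -1676 = -8602 + 1676 = -6926$)
$- \frac{49770}{40349} + \frac{6905}{y} = - \frac{49770}{40349} + \frac{6905}{-6926} = \left(-49770\right) \frac{1}{40349} + 6905 \left(- \frac{1}{6926}\right) = - \frac{49770}{40349} - \frac{6905}{6926} = - \frac{623316865}{279457174}$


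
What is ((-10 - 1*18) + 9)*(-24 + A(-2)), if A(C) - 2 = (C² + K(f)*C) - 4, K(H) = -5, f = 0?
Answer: 228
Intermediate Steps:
A(C) = -2 + C² - 5*C (A(C) = 2 + ((C² - 5*C) - 4) = 2 + (-4 + C² - 5*C) = -2 + C² - 5*C)
((-10 - 1*18) + 9)*(-24 + A(-2)) = ((-10 - 1*18) + 9)*(-24 + (-2 + (-2)² - 5*(-2))) = ((-10 - 18) + 9)*(-24 + (-2 + 4 + 10)) = (-28 + 9)*(-24 + 12) = -19*(-12) = 228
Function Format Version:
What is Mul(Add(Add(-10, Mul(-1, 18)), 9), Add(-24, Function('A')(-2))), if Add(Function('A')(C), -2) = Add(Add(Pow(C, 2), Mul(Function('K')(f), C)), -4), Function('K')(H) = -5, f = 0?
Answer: 228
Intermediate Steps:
Function('A')(C) = Add(-2, Pow(C, 2), Mul(-5, C)) (Function('A')(C) = Add(2, Add(Add(Pow(C, 2), Mul(-5, C)), -4)) = Add(2, Add(-4, Pow(C, 2), Mul(-5, C))) = Add(-2, Pow(C, 2), Mul(-5, C)))
Mul(Add(Add(-10, Mul(-1, 18)), 9), Add(-24, Function('A')(-2))) = Mul(Add(Add(-10, Mul(-1, 18)), 9), Add(-24, Add(-2, Pow(-2, 2), Mul(-5, -2)))) = Mul(Add(Add(-10, -18), 9), Add(-24, Add(-2, 4, 10))) = Mul(Add(-28, 9), Add(-24, 12)) = Mul(-19, -12) = 228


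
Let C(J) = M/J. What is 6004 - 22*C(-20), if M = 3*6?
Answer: 30119/5 ≈ 6023.8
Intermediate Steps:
M = 18
C(J) = 18/J
6004 - 22*C(-20) = 6004 - 396/(-20) = 6004 - 396*(-1)/20 = 6004 - 22*(-9/10) = 6004 + 99/5 = 30119/5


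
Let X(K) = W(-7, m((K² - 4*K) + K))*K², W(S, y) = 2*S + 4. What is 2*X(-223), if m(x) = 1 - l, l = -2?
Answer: -994580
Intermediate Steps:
m(x) = 3 (m(x) = 1 - 1*(-2) = 1 + 2 = 3)
W(S, y) = 4 + 2*S
X(K) = -10*K² (X(K) = (4 + 2*(-7))*K² = (4 - 14)*K² = -10*K²)
2*X(-223) = 2*(-10*(-223)²) = 2*(-10*49729) = 2*(-497290) = -994580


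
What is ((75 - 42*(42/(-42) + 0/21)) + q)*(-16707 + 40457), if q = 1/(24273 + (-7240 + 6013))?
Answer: 32019548125/11523 ≈ 2.7788e+6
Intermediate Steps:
q = 1/23046 (q = 1/(24273 - 1227) = 1/23046 ≈ 4.3391e-5)
((75 - 42*(42/(-42) + 0/21)) + q)*(-16707 + 40457) = ((75 - 42*(42/(-42) + 0/21)) + 1/23046)*(-16707 + 40457) = ((75 - 42*(42*(-1/42) + 0*(1/21))) + 1/23046)*23750 = ((75 - 42*(-1 + 0)) + 1/23046)*23750 = ((75 - 42*(-1)) + 1/23046)*23750 = ((75 + 42) + 1/23046)*23750 = (117 + 1/23046)*23750 = (2696383/23046)*23750 = 32019548125/11523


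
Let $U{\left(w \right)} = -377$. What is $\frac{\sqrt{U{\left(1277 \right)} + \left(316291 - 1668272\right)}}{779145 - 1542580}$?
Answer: $- \frac{3 i \sqrt{150262}}{763435} \approx - 0.0015233 i$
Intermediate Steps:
$\frac{\sqrt{U{\left(1277 \right)} + \left(316291 - 1668272\right)}}{779145 - 1542580} = \frac{\sqrt{-377 + \left(316291 - 1668272\right)}}{779145 - 1542580} = \frac{\sqrt{-377 + \left(316291 - 1668272\right)}}{-763435} = \sqrt{-377 - 1351981} \left(- \frac{1}{763435}\right) = \sqrt{-1352358} \left(- \frac{1}{763435}\right) = 3 i \sqrt{150262} \left(- \frac{1}{763435}\right) = - \frac{3 i \sqrt{150262}}{763435}$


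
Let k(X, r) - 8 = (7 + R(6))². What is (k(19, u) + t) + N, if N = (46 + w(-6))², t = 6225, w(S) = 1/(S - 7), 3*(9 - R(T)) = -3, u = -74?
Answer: 1458627/169 ≈ 8630.9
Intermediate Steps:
R(T) = 10 (R(T) = 9 - ⅓*(-3) = 9 + 1 = 10)
w(S) = 1/(-7 + S)
k(X, r) = 297 (k(X, r) = 8 + (7 + 10)² = 8 + 17² = 8 + 289 = 297)
N = 356409/169 (N = (46 + 1/(-7 - 6))² = (46 + 1/(-13))² = (46 - 1/13)² = (597/13)² = 356409/169 ≈ 2108.9)
(k(19, u) + t) + N = (297 + 6225) + 356409/169 = 6522 + 356409/169 = 1458627/169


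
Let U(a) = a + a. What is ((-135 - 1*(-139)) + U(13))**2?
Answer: 900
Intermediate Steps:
U(a) = 2*a
((-135 - 1*(-139)) + U(13))**2 = ((-135 - 1*(-139)) + 2*13)**2 = ((-135 + 139) + 26)**2 = (4 + 26)**2 = 30**2 = 900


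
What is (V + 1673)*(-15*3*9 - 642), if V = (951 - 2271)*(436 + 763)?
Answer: 1655314329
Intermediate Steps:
V = -1582680 (V = -1320*1199 = -1582680)
(V + 1673)*(-15*3*9 - 642) = (-1582680 + 1673)*(-15*3*9 - 642) = -1581007*(-45*9 - 642) = -1581007*(-405 - 642) = -1581007*(-1047) = 1655314329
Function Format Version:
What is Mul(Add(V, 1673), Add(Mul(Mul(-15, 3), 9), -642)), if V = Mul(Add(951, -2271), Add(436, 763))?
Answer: 1655314329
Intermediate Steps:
V = -1582680 (V = Mul(-1320, 1199) = -1582680)
Mul(Add(V, 1673), Add(Mul(Mul(-15, 3), 9), -642)) = Mul(Add(-1582680, 1673), Add(Mul(Mul(-15, 3), 9), -642)) = Mul(-1581007, Add(Mul(-45, 9), -642)) = Mul(-1581007, Add(-405, -642)) = Mul(-1581007, -1047) = 1655314329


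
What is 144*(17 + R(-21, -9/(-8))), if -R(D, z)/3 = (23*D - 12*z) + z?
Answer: 216450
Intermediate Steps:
R(D, z) = -69*D + 33*z (R(D, z) = -3*((23*D - 12*z) + z) = -3*((-12*z + 23*D) + z) = -3*(-11*z + 23*D) = -69*D + 33*z)
144*(17 + R(-21, -9/(-8))) = 144*(17 + (-69*(-21) + 33*(-9/(-8)))) = 144*(17 + (1449 + 33*(-9*(-⅛)))) = 144*(17 + (1449 + 33*(9/8))) = 144*(17 + (1449 + 297/8)) = 144*(17 + 11889/8) = 144*(12025/8) = 216450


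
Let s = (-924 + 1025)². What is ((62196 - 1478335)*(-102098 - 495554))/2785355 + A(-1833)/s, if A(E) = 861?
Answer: 8633703473901883/28413406355 ≈ 3.0386e+5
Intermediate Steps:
s = 10201 (s = 101² = 10201)
((62196 - 1478335)*(-102098 - 495554))/2785355 + A(-1833)/s = ((62196 - 1478335)*(-102098 - 495554))/2785355 + 861/10201 = -1416139*(-597652)*(1/2785355) + 861*(1/10201) = 846358305628*(1/2785355) + 861/10201 = 846358305628/2785355 + 861/10201 = 8633703473901883/28413406355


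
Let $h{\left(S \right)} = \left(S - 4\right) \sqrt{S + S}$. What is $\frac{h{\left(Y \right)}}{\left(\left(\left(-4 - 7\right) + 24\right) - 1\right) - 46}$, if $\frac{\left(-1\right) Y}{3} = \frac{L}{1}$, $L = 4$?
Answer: $\frac{16 i \sqrt{6}}{17} \approx 2.3054 i$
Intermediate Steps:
$Y = -12$ ($Y = - 3 \cdot \frac{4}{1} = - 3 \cdot 4 \cdot 1 = \left(-3\right) 4 = -12$)
$h{\left(S \right)} = \sqrt{2} \sqrt{S} \left(-4 + S\right)$ ($h{\left(S \right)} = \left(-4 + S\right) \sqrt{2 S} = \left(-4 + S\right) \sqrt{2} \sqrt{S} = \sqrt{2} \sqrt{S} \left(-4 + S\right)$)
$\frac{h{\left(Y \right)}}{\left(\left(\left(-4 - 7\right) + 24\right) - 1\right) - 46} = \frac{\sqrt{2} \sqrt{-12} \left(-4 - 12\right)}{\left(\left(\left(-4 - 7\right) + 24\right) - 1\right) - 46} = \frac{\sqrt{2} \cdot 2 i \sqrt{3} \left(-16\right)}{\left(\left(-11 + 24\right) - 1\right) - 46} = \frac{\left(-32\right) i \sqrt{6}}{\left(13 - 1\right) - 46} = \frac{\left(-32\right) i \sqrt{6}}{12 - 46} = \frac{\left(-32\right) i \sqrt{6}}{-34} = - 32 i \sqrt{6} \left(- \frac{1}{34}\right) = \frac{16 i \sqrt{6}}{17}$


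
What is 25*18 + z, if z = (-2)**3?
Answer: 442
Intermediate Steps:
z = -8
25*18 + z = 25*18 - 8 = 450 - 8 = 442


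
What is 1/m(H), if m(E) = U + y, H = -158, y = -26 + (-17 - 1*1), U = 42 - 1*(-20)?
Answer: 1/18 ≈ 0.055556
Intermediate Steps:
U = 62 (U = 42 + 20 = 62)
y = -44 (y = -26 + (-17 - 1) = -26 - 18 = -44)
m(E) = 18 (m(E) = 62 - 44 = 18)
1/m(H) = 1/18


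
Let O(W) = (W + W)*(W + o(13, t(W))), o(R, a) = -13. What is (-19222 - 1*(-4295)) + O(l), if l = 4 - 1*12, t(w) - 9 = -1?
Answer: -14591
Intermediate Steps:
t(w) = 8 (t(w) = 9 - 1 = 8)
l = -8 (l = 4 - 12 = -8)
O(W) = 2*W*(-13 + W) (O(W) = (W + W)*(W - 13) = (2*W)*(-13 + W) = 2*W*(-13 + W))
(-19222 - 1*(-4295)) + O(l) = (-19222 - 1*(-4295)) + 2*(-8)*(-13 - 8) = (-19222 + 4295) + 2*(-8)*(-21) = -14927 + 336 = -14591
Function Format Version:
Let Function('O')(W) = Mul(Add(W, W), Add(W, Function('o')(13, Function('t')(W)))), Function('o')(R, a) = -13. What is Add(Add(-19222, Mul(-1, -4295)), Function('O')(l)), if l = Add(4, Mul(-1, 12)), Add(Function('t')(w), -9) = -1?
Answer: -14591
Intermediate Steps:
Function('t')(w) = 8 (Function('t')(w) = Add(9, -1) = 8)
l = -8 (l = Add(4, -12) = -8)
Function('O')(W) = Mul(2, W, Add(-13, W)) (Function('O')(W) = Mul(Add(W, W), Add(W, -13)) = Mul(Mul(2, W), Add(-13, W)) = Mul(2, W, Add(-13, W)))
Add(Add(-19222, Mul(-1, -4295)), Function('O')(l)) = Add(Add(-19222, Mul(-1, -4295)), Mul(2, -8, Add(-13, -8))) = Add(Add(-19222, 4295), Mul(2, -8, -21)) = Add(-14927, 336) = -14591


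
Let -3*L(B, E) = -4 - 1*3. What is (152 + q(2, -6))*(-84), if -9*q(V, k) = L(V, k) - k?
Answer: -114212/9 ≈ -12690.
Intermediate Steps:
L(B, E) = 7/3 (L(B, E) = -(-4 - 1*3)/3 = -(-4 - 3)/3 = -1/3*(-7) = 7/3)
q(V, k) = -7/27 + k/9 (q(V, k) = -(7/3 - k)/9 = -7/27 + k/9)
(152 + q(2, -6))*(-84) = (152 + (-7/27 + (1/9)*(-6)))*(-84) = (152 + (-7/27 - 2/3))*(-84) = (152 - 25/27)*(-84) = (4079/27)*(-84) = -114212/9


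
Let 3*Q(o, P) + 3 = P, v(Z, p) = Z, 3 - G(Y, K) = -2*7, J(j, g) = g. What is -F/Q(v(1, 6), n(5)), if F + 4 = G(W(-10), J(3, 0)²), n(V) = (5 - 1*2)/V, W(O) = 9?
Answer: 65/4 ≈ 16.250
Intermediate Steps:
G(Y, K) = 17 (G(Y, K) = 3 - (-2)*7 = 3 - 1*(-14) = 3 + 14 = 17)
n(V) = 3/V (n(V) = (5 - 2)/V = 3/V)
F = 13 (F = -4 + 17 = 13)
Q(o, P) = -1 + P/3
-F/Q(v(1, 6), n(5)) = -13/(-1 + (3/5)/3) = -13/(-1 + (3*(⅕))/3) = -13/(-1 + (⅓)*(⅗)) = -13/(-1 + ⅕) = -13/(-⅘) = -13*(-5)/4 = -1*(-65/4) = 65/4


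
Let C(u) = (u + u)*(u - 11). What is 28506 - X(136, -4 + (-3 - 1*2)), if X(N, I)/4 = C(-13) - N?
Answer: 26554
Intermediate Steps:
C(u) = 2*u*(-11 + u) (C(u) = (2*u)*(-11 + u) = 2*u*(-11 + u))
X(N, I) = 2496 - 4*N (X(N, I) = 4*(2*(-13)*(-11 - 13) - N) = 4*(2*(-13)*(-24) - N) = 4*(624 - N) = 2496 - 4*N)
28506 - X(136, -4 + (-3 - 1*2)) = 28506 - (2496 - 4*136) = 28506 - (2496 - 544) = 28506 - 1*1952 = 28506 - 1952 = 26554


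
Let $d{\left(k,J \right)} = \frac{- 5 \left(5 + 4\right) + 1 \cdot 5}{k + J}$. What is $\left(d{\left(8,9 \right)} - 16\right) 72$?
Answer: $- \frac{22464}{17} \approx -1321.4$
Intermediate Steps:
$d{\left(k,J \right)} = - \frac{40}{J + k}$ ($d{\left(k,J \right)} = \frac{\left(-5\right) 9 + 5}{J + k} = \frac{-45 + 5}{J + k} = - \frac{40}{J + k}$)
$\left(d{\left(8,9 \right)} - 16\right) 72 = \left(- \frac{40}{9 + 8} - 16\right) 72 = \left(- \frac{40}{17} - 16\right) 72 = \left(- \frac{312}{17}\right) 72 = - \frac{22464}{17}$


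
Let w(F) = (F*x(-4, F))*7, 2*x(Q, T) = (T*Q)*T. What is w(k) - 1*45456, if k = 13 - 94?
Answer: 7394718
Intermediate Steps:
x(Q, T) = Q*T**2/2 (x(Q, T) = ((T*Q)*T)/2 = ((Q*T)*T)/2 = (Q*T**2)/2 = Q*T**2/2)
k = -81
w(F) = -14*F**3 (w(F) = (F*((1/2)*(-4)*F**2))*7 = (F*(-2*F**2))*7 = -2*F**3*7 = -14*F**3)
w(k) - 1*45456 = -14*(-81)**3 - 1*45456 = -14*(-531441) - 45456 = 7440174 - 45456 = 7394718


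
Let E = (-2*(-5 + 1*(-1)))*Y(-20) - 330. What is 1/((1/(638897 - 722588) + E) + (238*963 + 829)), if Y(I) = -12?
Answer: 83691/19211185358 ≈ 4.3564e-6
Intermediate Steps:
E = -474 (E = -2*(-5 + 1*(-1))*(-12) - 330 = -2*(-5 - 1)*(-12) - 330 = -2*(-6)*(-12) - 330 = 12*(-12) - 330 = -144 - 330 = -474)
1/((1/(638897 - 722588) + E) + (238*963 + 829)) = 1/((1/(638897 - 722588) - 474) + (238*963 + 829)) = 1/((1/(-83691) - 474) + (229194 + 829)) = 1/((-1/83691 - 474) + 230023) = 1/(-39669535/83691 + 230023) = 1/(19211185358/83691) = 83691/19211185358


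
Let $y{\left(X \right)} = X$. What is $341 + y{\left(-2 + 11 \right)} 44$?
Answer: $737$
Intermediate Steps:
$341 + y{\left(-2 + 11 \right)} 44 = 341 + \left(-2 + 11\right) 44 = 341 + 9 \cdot 44 = 341 + 396 = 737$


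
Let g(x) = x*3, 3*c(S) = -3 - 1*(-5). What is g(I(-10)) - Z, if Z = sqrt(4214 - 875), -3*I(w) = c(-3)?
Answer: -2/3 - 3*sqrt(371) ≈ -58.451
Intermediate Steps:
c(S) = 2/3 (c(S) = (-3 - 1*(-5))/3 = (-3 + 5)/3 = (1/3)*2 = 2/3)
I(w) = -2/9 (I(w) = -1/3*2/3 = -2/9)
g(x) = 3*x
Z = 3*sqrt(371) (Z = sqrt(3339) = 3*sqrt(371) ≈ 57.784)
g(I(-10)) - Z = 3*(-2/9) - 3*sqrt(371) = -2/3 - 3*sqrt(371)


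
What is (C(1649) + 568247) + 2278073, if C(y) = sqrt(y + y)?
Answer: 2846320 + sqrt(3298) ≈ 2.8464e+6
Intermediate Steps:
C(y) = sqrt(2)*sqrt(y) (C(y) = sqrt(2*y) = sqrt(2)*sqrt(y))
(C(1649) + 568247) + 2278073 = (sqrt(2)*sqrt(1649) + 568247) + 2278073 = (sqrt(3298) + 568247) + 2278073 = (568247 + sqrt(3298)) + 2278073 = 2846320 + sqrt(3298)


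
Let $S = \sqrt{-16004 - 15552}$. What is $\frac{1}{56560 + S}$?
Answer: $\frac{2020}{114252327} - \frac{i \sqrt{161}}{228504654} \approx 1.768 \cdot 10^{-5} - 5.5529 \cdot 10^{-8} i$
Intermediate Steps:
$S = 14 i \sqrt{161}$ ($S = \sqrt{-31556} = 14 i \sqrt{161} \approx 177.64 i$)
$\frac{1}{56560 + S} = \frac{1}{56560 + 14 i \sqrt{161}}$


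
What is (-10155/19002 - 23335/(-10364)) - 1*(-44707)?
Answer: 1467464743991/32822788 ≈ 44709.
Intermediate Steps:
(-10155/19002 - 23335/(-10364)) - 1*(-44707) = (-10155*1/19002 - 23335*(-1/10364)) + 44707 = (-3385/6334 + 23335/10364) + 44707 = 56360875/32822788 + 44707 = 1467464743991/32822788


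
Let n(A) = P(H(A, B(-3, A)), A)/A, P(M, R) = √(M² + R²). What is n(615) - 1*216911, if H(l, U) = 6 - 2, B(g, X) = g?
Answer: -216911 + √378241/615 ≈ -2.1691e+5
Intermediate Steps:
H(l, U) = 4
n(A) = √(16 + A²)/A (n(A) = √(4² + A²)/A = √(16 + A²)/A)
n(615) - 1*216911 = √(16 + 615²)/615 - 1*216911 = √(16 + 378225)/615 - 216911 = √378241/615 - 216911 = -216911 + √378241/615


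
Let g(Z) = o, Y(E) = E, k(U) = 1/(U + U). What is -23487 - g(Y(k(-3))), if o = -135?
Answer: -23352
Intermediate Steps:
k(U) = 1/(2*U)
g(Z) = -135
-23487 - g(Y(k(-3))) = -23487 - 1*(-135) = -23487 + 135 = -23352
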